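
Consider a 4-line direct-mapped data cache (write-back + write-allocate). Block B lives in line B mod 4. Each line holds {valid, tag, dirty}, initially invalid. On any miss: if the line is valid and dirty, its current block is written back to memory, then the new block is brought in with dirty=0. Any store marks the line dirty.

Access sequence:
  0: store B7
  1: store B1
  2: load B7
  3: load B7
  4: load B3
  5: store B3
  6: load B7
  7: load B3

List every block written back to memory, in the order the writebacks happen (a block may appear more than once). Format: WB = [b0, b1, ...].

WB = [7, 3]

  0 | W B7 → L3 miss [D]
  1 | W B1 → L1 miss [D]
  2 | R B7 → L3 hit [D]
  3 | R B7 → L3 hit [D]
  4 | R B3 → L3 miss wb→B7 [-]
  5 | W B3 → L3 hit [D]
  6 | R B7 → L3 miss wb→B3 [-]
  7 | R B3 → L3 miss [-]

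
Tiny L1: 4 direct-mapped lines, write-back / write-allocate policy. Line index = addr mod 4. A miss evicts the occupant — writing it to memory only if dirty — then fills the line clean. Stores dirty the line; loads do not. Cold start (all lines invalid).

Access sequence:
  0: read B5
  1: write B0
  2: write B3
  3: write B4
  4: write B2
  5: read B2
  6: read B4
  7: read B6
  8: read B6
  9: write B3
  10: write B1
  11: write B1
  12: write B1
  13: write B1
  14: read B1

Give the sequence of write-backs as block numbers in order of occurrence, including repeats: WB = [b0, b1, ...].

  0 | R B5 → L1 miss [-]
  1 | W B0 → L0 miss [D]
  2 | W B3 → L3 miss [D]
  3 | W B4 → L0 miss wb→B0 [D]
  4 | W B2 → L2 miss [D]
  5 | R B2 → L2 hit [D]
  6 | R B4 → L0 hit [D]
  7 | R B6 → L2 miss wb→B2 [-]
  8 | R B6 → L2 hit [-]
  9 | W B3 → L3 hit [D]
  10 | W B1 → L1 miss [D]
  11 | W B1 → L1 hit [D]
  12 | W B1 → L1 hit [D]
  13 | W B1 → L1 hit [D]
  14 | R B1 → L1 hit [D]

WB = [0, 2]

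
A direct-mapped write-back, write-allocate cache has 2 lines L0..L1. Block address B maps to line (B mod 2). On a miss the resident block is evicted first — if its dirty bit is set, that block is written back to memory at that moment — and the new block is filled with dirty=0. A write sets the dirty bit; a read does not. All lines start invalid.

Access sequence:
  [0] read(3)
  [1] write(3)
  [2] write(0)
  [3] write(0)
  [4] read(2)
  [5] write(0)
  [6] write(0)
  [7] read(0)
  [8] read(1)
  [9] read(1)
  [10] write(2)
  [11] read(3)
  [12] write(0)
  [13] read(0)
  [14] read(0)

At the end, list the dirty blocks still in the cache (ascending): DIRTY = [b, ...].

0: R B3 -> L1 miss  d=-]
1: W B3 -> L1 hit  d=D]
2: W B0 -> L0 miss  d=D]
3: W B0 -> L0 hit  d=D]
4: R B2 -> L0 miss wb->B0  d=-]
5: W B0 -> L0 miss  d=D]
6: W B0 -> L0 hit  d=D]
7: R B0 -> L0 hit  d=D]
8: R B1 -> L1 miss wb->B3  d=-]
9: R B1 -> L1 hit  d=-]
10: W B2 -> L0 miss wb->B0  d=D]
11: R B3 -> L1 miss  d=-]
12: W B0 -> L0 miss wb->B2  d=D]
13: R B0 -> L0 hit  d=D]
14: R B0 -> L0 hit  d=D]

DIRTY = [0]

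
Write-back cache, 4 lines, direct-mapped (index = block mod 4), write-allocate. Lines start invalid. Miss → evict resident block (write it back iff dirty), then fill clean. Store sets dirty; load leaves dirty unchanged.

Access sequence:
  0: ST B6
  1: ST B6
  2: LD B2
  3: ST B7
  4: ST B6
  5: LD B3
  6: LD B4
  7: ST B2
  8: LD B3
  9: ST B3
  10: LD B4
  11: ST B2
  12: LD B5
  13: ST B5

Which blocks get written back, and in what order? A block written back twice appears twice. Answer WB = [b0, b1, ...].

WB = [6, 7, 6]

0: W B6 -> L2 miss  d=D]
1: W B6 -> L2 hit  d=D]
2: R B2 -> L2 miss wb->B6  d=-]
3: W B7 -> L3 miss  d=D]
4: W B6 -> L2 miss  d=D]
5: R B3 -> L3 miss wb->B7  d=-]
6: R B4 -> L0 miss  d=-]
7: W B2 -> L2 miss wb->B6  d=D]
8: R B3 -> L3 hit  d=-]
9: W B3 -> L3 hit  d=D]
10: R B4 -> L0 hit  d=-]
11: W B2 -> L2 hit  d=D]
12: R B5 -> L1 miss  d=-]
13: W B5 -> L1 hit  d=D]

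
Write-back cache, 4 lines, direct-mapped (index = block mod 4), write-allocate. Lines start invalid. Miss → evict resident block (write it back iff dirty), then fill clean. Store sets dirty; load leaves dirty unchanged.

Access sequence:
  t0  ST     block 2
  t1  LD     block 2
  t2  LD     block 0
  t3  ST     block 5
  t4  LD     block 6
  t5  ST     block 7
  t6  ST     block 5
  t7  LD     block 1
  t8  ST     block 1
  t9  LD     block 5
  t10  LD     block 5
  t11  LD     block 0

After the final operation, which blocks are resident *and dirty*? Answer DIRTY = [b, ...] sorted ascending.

DIRTY = [7]

0: W B2 → L2 miss [D]
1: R B2 → L2 hit [D]
2: R B0 → L0 miss [-]
3: W B5 → L1 miss [D]
4: R B6 → L2 miss wb→B2 [-]
5: W B7 → L3 miss [D]
6: W B5 → L1 hit [D]
7: R B1 → L1 miss wb→B5 [-]
8: W B1 → L1 hit [D]
9: R B5 → L1 miss wb→B1 [-]
10: R B5 → L1 hit [-]
11: R B0 → L0 hit [-]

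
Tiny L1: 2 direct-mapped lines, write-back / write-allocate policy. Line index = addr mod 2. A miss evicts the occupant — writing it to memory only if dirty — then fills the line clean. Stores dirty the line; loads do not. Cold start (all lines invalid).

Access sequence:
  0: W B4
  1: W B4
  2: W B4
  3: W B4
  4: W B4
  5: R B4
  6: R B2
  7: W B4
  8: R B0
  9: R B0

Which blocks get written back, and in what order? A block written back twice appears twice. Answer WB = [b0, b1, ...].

WB = [4, 4]

0: W B4 → L0 miss [D]
1: W B4 → L0 hit [D]
2: W B4 → L0 hit [D]
3: W B4 → L0 hit [D]
4: W B4 → L0 hit [D]
5: R B4 → L0 hit [D]
6: R B2 → L0 miss wb→B4 [-]
7: W B4 → L0 miss [D]
8: R B0 → L0 miss wb→B4 [-]
9: R B0 → L0 hit [-]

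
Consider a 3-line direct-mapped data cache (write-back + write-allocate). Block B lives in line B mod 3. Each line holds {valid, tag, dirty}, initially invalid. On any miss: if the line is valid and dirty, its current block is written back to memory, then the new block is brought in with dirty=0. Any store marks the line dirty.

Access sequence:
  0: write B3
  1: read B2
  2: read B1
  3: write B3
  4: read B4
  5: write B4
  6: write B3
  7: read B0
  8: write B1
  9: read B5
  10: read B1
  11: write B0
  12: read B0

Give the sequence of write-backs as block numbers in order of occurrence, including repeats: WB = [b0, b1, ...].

  0 | W B3 → L0 miss [D]
  1 | R B2 → L2 miss [-]
  2 | R B1 → L1 miss [-]
  3 | W B3 → L0 hit [D]
  4 | R B4 → L1 miss [-]
  5 | W B4 → L1 hit [D]
  6 | W B3 → L0 hit [D]
  7 | R B0 → L0 miss wb→B3 [-]
  8 | W B1 → L1 miss wb→B4 [D]
  9 | R B5 → L2 miss [-]
  10 | R B1 → L1 hit [D]
  11 | W B0 → L0 hit [D]
  12 | R B0 → L0 hit [D]

WB = [3, 4]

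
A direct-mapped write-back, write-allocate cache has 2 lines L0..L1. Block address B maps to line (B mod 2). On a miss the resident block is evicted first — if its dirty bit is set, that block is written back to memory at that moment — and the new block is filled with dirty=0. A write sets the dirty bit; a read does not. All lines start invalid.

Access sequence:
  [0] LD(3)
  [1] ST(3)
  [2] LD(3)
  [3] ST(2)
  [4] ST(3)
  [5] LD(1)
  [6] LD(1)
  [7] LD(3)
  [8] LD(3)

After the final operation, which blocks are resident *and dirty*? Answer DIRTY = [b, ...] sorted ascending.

0: R B3 -> L1 miss  d=-]
1: W B3 -> L1 hit  d=D]
2: R B3 -> L1 hit  d=D]
3: W B2 -> L0 miss  d=D]
4: W B3 -> L1 hit  d=D]
5: R B1 -> L1 miss wb->B3  d=-]
6: R B1 -> L1 hit  d=-]
7: R B3 -> L1 miss  d=-]
8: R B3 -> L1 hit  d=-]

DIRTY = [2]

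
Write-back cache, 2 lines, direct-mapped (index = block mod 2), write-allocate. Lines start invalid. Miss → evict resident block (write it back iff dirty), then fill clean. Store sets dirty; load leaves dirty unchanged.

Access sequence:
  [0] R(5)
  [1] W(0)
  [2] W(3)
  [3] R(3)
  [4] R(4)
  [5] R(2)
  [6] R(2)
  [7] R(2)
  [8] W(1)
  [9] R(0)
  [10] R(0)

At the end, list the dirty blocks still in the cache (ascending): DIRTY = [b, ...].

DIRTY = [1]

  0 | R B5 → L1 miss [-]
  1 | W B0 → L0 miss [D]
  2 | W B3 → L1 miss [D]
  3 | R B3 → L1 hit [D]
  4 | R B4 → L0 miss wb→B0 [-]
  5 | R B2 → L0 miss [-]
  6 | R B2 → L0 hit [-]
  7 | R B2 → L0 hit [-]
  8 | W B1 → L1 miss wb→B3 [D]
  9 | R B0 → L0 miss [-]
  10 | R B0 → L0 hit [-]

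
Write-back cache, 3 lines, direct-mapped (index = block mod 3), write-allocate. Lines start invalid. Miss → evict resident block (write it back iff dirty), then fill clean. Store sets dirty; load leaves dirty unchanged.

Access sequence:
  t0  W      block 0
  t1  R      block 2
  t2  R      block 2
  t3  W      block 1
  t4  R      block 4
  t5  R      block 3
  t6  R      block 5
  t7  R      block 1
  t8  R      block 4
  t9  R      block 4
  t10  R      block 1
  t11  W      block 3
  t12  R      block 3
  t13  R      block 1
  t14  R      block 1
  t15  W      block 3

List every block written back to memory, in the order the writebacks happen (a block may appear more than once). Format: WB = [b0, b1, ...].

  0 | W B0 → L0 miss [D]
  1 | R B2 → L2 miss [-]
  2 | R B2 → L2 hit [-]
  3 | W B1 → L1 miss [D]
  4 | R B4 → L1 miss wb→B1 [-]
  5 | R B3 → L0 miss wb→B0 [-]
  6 | R B5 → L2 miss [-]
  7 | R B1 → L1 miss [-]
  8 | R B4 → L1 miss [-]
  9 | R B4 → L1 hit [-]
  10 | R B1 → L1 miss [-]
  11 | W B3 → L0 hit [D]
  12 | R B3 → L0 hit [D]
  13 | R B1 → L1 hit [-]
  14 | R B1 → L1 hit [-]
  15 | W B3 → L0 hit [D]

WB = [1, 0]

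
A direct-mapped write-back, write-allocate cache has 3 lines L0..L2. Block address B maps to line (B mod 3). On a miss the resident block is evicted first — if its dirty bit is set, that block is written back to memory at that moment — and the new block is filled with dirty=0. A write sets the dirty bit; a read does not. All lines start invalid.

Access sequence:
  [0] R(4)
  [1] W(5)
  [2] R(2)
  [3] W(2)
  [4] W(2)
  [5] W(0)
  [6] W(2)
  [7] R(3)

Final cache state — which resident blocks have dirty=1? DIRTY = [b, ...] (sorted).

0: R B4 → L1 miss [-]
1: W B5 → L2 miss [D]
2: R B2 → L2 miss wb→B5 [-]
3: W B2 → L2 hit [D]
4: W B2 → L2 hit [D]
5: W B0 → L0 miss [D]
6: W B2 → L2 hit [D]
7: R B3 → L0 miss wb→B0 [-]

DIRTY = [2]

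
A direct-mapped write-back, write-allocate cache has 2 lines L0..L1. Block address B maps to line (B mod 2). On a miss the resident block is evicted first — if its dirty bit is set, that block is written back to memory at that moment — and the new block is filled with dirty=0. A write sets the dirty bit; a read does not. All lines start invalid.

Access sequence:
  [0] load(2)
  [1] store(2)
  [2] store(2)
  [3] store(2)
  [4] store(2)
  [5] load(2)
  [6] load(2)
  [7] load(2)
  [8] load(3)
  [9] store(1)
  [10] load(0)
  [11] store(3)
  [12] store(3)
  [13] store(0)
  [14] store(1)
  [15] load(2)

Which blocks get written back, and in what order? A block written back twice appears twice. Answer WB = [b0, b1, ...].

WB = [2, 1, 3, 0]

0: R B2 -> L0 miss  d=-]
1: W B2 -> L0 hit  d=D]
2: W B2 -> L0 hit  d=D]
3: W B2 -> L0 hit  d=D]
4: W B2 -> L0 hit  d=D]
5: R B2 -> L0 hit  d=D]
6: R B2 -> L0 hit  d=D]
7: R B2 -> L0 hit  d=D]
8: R B3 -> L1 miss  d=-]
9: W B1 -> L1 miss  d=D]
10: R B0 -> L0 miss wb->B2  d=-]
11: W B3 -> L1 miss wb->B1  d=D]
12: W B3 -> L1 hit  d=D]
13: W B0 -> L0 hit  d=D]
14: W B1 -> L1 miss wb->B3  d=D]
15: R B2 -> L0 miss wb->B0  d=-]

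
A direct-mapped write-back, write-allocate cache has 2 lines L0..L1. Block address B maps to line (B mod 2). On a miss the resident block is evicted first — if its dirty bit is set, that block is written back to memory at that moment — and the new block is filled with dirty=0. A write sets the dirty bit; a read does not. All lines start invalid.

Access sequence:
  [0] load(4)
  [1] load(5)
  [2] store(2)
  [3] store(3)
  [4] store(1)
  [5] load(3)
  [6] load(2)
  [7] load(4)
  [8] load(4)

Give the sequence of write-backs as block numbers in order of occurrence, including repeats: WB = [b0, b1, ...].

WB = [3, 1, 2]

  0 | R B4 → L0 miss [-]
  1 | R B5 → L1 miss [-]
  2 | W B2 → L0 miss [D]
  3 | W B3 → L1 miss [D]
  4 | W B1 → L1 miss wb→B3 [D]
  5 | R B3 → L1 miss wb→B1 [-]
  6 | R B2 → L0 hit [D]
  7 | R B4 → L0 miss wb→B2 [-]
  8 | R B4 → L0 hit [-]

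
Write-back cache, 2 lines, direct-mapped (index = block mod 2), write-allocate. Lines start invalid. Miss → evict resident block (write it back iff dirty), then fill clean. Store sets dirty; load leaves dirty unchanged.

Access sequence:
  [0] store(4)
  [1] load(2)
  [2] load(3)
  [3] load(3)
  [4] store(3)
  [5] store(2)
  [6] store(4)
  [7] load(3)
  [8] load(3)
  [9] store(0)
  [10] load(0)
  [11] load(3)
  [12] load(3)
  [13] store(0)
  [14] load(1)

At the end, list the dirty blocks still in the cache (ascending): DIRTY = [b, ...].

DIRTY = [0]

  0 | W B4 → L0 miss [D]
  1 | R B2 → L0 miss wb→B4 [-]
  2 | R B3 → L1 miss [-]
  3 | R B3 → L1 hit [-]
  4 | W B3 → L1 hit [D]
  5 | W B2 → L0 hit [D]
  6 | W B4 → L0 miss wb→B2 [D]
  7 | R B3 → L1 hit [D]
  8 | R B3 → L1 hit [D]
  9 | W B0 → L0 miss wb→B4 [D]
  10 | R B0 → L0 hit [D]
  11 | R B3 → L1 hit [D]
  12 | R B3 → L1 hit [D]
  13 | W B0 → L0 hit [D]
  14 | R B1 → L1 miss wb→B3 [-]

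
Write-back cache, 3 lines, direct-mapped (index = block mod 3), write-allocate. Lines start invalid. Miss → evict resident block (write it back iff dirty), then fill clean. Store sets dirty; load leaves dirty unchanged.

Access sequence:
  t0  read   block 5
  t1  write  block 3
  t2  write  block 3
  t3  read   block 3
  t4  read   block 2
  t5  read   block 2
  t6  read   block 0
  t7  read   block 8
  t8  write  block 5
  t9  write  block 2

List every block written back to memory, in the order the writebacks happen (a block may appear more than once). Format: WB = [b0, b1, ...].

0: R B5 → L2 miss [-]
1: W B3 → L0 miss [D]
2: W B3 → L0 hit [D]
3: R B3 → L0 hit [D]
4: R B2 → L2 miss [-]
5: R B2 → L2 hit [-]
6: R B0 → L0 miss wb→B3 [-]
7: R B8 → L2 miss [-]
8: W B5 → L2 miss [D]
9: W B2 → L2 miss wb→B5 [D]

WB = [3, 5]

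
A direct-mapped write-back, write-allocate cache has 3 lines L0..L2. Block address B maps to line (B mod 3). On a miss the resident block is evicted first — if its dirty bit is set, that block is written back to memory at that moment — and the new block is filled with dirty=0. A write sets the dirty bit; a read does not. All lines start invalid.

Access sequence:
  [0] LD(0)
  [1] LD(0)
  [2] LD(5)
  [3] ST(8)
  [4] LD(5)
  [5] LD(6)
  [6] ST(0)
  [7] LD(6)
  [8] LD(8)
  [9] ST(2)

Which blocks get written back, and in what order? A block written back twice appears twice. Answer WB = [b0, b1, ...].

  0 | R B0 → L0 miss [-]
  1 | R B0 → L0 hit [-]
  2 | R B5 → L2 miss [-]
  3 | W B8 → L2 miss [D]
  4 | R B5 → L2 miss wb→B8 [-]
  5 | R B6 → L0 miss [-]
  6 | W B0 → L0 miss [D]
  7 | R B6 → L0 miss wb→B0 [-]
  8 | R B8 → L2 miss [-]
  9 | W B2 → L2 miss [D]

WB = [8, 0]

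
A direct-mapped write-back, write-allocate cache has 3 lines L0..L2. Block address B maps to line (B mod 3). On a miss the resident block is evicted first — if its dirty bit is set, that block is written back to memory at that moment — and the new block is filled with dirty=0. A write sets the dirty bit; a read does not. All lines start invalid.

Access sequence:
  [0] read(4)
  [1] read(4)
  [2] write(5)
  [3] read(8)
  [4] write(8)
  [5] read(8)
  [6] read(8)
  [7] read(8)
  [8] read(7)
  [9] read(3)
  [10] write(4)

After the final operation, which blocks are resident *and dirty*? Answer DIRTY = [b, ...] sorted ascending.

  0 | R B4 → L1 miss [-]
  1 | R B4 → L1 hit [-]
  2 | W B5 → L2 miss [D]
  3 | R B8 → L2 miss wb→B5 [-]
  4 | W B8 → L2 hit [D]
  5 | R B8 → L2 hit [D]
  6 | R B8 → L2 hit [D]
  7 | R B8 → L2 hit [D]
  8 | R B7 → L1 miss [-]
  9 | R B3 → L0 miss [-]
  10 | W B4 → L1 miss [D]

DIRTY = [4, 8]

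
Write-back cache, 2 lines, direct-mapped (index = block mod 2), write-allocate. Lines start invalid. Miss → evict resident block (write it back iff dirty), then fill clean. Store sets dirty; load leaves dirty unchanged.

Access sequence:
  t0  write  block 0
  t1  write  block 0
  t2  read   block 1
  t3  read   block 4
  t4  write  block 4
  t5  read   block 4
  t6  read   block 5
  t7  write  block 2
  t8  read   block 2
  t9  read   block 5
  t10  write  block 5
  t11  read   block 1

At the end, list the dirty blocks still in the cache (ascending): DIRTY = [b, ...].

  0 | W B0 → L0 miss [D]
  1 | W B0 → L0 hit [D]
  2 | R B1 → L1 miss [-]
  3 | R B4 → L0 miss wb→B0 [-]
  4 | W B4 → L0 hit [D]
  5 | R B4 → L0 hit [D]
  6 | R B5 → L1 miss [-]
  7 | W B2 → L0 miss wb→B4 [D]
  8 | R B2 → L0 hit [D]
  9 | R B5 → L1 hit [-]
  10 | W B5 → L1 hit [D]
  11 | R B1 → L1 miss wb→B5 [-]

DIRTY = [2]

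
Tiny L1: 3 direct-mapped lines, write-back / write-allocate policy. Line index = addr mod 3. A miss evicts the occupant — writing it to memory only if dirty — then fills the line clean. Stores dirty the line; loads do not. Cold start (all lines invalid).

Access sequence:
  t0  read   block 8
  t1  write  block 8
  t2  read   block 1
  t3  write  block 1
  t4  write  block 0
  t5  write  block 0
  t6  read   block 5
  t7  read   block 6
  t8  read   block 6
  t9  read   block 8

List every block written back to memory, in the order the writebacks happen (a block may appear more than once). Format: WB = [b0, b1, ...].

WB = [8, 0]

  0 | R B8 → L2 miss [-]
  1 | W B8 → L2 hit [D]
  2 | R B1 → L1 miss [-]
  3 | W B1 → L1 hit [D]
  4 | W B0 → L0 miss [D]
  5 | W B0 → L0 hit [D]
  6 | R B5 → L2 miss wb→B8 [-]
  7 | R B6 → L0 miss wb→B0 [-]
  8 | R B6 → L0 hit [-]
  9 | R B8 → L2 miss [-]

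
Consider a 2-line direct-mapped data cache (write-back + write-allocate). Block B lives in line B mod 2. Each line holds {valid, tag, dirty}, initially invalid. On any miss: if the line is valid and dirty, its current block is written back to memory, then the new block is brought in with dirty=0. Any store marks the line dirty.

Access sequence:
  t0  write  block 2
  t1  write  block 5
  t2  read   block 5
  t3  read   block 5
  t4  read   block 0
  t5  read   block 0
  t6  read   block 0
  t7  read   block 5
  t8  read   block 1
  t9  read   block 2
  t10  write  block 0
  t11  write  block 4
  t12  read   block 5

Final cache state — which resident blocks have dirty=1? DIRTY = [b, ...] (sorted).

DIRTY = [4]

0: W B2 -> L0 miss  d=D]
1: W B5 -> L1 miss  d=D]
2: R B5 -> L1 hit  d=D]
3: R B5 -> L1 hit  d=D]
4: R B0 -> L0 miss wb->B2  d=-]
5: R B0 -> L0 hit  d=-]
6: R B0 -> L0 hit  d=-]
7: R B5 -> L1 hit  d=D]
8: R B1 -> L1 miss wb->B5  d=-]
9: R B2 -> L0 miss  d=-]
10: W B0 -> L0 miss  d=D]
11: W B4 -> L0 miss wb->B0  d=D]
12: R B5 -> L1 miss  d=-]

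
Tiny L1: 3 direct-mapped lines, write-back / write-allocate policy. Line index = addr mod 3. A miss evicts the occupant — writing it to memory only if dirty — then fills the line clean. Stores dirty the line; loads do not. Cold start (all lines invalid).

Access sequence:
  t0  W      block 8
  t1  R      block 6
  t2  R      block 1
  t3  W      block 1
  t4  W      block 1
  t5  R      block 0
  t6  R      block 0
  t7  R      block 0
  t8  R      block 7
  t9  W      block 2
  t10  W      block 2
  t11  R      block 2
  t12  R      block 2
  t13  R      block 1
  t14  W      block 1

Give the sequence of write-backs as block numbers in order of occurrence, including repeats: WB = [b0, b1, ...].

  0 | W B8 → L2 miss [D]
  1 | R B6 → L0 miss [-]
  2 | R B1 → L1 miss [-]
  3 | W B1 → L1 hit [D]
  4 | W B1 → L1 hit [D]
  5 | R B0 → L0 miss [-]
  6 | R B0 → L0 hit [-]
  7 | R B0 → L0 hit [-]
  8 | R B7 → L1 miss wb→B1 [-]
  9 | W B2 → L2 miss wb→B8 [D]
  10 | W B2 → L2 hit [D]
  11 | R B2 → L2 hit [D]
  12 | R B2 → L2 hit [D]
  13 | R B1 → L1 miss [-]
  14 | W B1 → L1 hit [D]

WB = [1, 8]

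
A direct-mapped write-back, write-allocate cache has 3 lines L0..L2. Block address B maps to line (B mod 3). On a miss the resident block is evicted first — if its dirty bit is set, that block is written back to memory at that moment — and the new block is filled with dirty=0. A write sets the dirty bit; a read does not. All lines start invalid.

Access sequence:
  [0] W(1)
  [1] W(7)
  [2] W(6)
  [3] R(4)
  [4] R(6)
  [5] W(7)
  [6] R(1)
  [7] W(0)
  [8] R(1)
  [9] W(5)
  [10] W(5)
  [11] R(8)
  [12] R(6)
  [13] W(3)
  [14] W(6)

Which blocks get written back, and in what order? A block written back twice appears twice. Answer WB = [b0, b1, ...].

0: W B1 -> L1 miss  d=D]
1: W B7 -> L1 miss wb->B1  d=D]
2: W B6 -> L0 miss  d=D]
3: R B4 -> L1 miss wb->B7  d=-]
4: R B6 -> L0 hit  d=D]
5: W B7 -> L1 miss  d=D]
6: R B1 -> L1 miss wb->B7  d=-]
7: W B0 -> L0 miss wb->B6  d=D]
8: R B1 -> L1 hit  d=-]
9: W B5 -> L2 miss  d=D]
10: W B5 -> L2 hit  d=D]
11: R B8 -> L2 miss wb->B5  d=-]
12: R B6 -> L0 miss wb->B0  d=-]
13: W B3 -> L0 miss  d=D]
14: W B6 -> L0 miss wb->B3  d=D]

WB = [1, 7, 7, 6, 5, 0, 3]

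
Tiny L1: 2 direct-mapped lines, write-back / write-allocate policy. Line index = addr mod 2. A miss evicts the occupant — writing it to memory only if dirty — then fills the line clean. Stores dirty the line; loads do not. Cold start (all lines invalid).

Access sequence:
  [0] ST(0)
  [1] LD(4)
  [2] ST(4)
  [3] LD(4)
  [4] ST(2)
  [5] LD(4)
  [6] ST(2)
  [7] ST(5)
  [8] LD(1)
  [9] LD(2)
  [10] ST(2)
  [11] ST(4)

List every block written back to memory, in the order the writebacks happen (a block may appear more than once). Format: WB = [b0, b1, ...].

WB = [0, 4, 2, 5, 2]

0: W B0 → L0 miss [D]
1: R B4 → L0 miss wb→B0 [-]
2: W B4 → L0 hit [D]
3: R B4 → L0 hit [D]
4: W B2 → L0 miss wb→B4 [D]
5: R B4 → L0 miss wb→B2 [-]
6: W B2 → L0 miss [D]
7: W B5 → L1 miss [D]
8: R B1 → L1 miss wb→B5 [-]
9: R B2 → L0 hit [D]
10: W B2 → L0 hit [D]
11: W B4 → L0 miss wb→B2 [D]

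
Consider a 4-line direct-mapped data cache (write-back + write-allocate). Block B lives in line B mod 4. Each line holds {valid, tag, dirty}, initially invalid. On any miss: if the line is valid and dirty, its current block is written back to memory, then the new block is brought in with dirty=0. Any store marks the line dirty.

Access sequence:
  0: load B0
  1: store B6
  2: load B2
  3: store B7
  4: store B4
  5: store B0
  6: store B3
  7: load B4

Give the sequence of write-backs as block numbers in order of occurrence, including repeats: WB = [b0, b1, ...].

WB = [6, 4, 7, 0]

0: R B0 → L0 miss [-]
1: W B6 → L2 miss [D]
2: R B2 → L2 miss wb→B6 [-]
3: W B7 → L3 miss [D]
4: W B4 → L0 miss [D]
5: W B0 → L0 miss wb→B4 [D]
6: W B3 → L3 miss wb→B7 [D]
7: R B4 → L0 miss wb→B0 [-]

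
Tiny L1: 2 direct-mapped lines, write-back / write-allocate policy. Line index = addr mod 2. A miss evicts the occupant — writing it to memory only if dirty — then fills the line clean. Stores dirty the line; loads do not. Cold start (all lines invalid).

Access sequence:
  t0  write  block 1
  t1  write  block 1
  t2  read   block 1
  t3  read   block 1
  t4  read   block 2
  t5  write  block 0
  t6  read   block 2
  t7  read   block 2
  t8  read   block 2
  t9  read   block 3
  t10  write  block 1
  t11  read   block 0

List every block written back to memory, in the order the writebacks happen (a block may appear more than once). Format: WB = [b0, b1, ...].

  0 | W B1 → L1 miss [D]
  1 | W B1 → L1 hit [D]
  2 | R B1 → L1 hit [D]
  3 | R B1 → L1 hit [D]
  4 | R B2 → L0 miss [-]
  5 | W B0 → L0 miss [D]
  6 | R B2 → L0 miss wb→B0 [-]
  7 | R B2 → L0 hit [-]
  8 | R B2 → L0 hit [-]
  9 | R B3 → L1 miss wb→B1 [-]
  10 | W B1 → L1 miss [D]
  11 | R B0 → L0 miss [-]

WB = [0, 1]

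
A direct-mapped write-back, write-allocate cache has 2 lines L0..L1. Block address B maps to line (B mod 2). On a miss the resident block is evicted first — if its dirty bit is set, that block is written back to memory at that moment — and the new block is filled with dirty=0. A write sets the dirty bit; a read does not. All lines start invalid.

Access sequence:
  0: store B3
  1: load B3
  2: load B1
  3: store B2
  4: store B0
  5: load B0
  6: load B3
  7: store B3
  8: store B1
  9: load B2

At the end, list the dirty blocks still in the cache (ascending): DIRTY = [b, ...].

0: W B3 -> L1 miss  d=D]
1: R B3 -> L1 hit  d=D]
2: R B1 -> L1 miss wb->B3  d=-]
3: W B2 -> L0 miss  d=D]
4: W B0 -> L0 miss wb->B2  d=D]
5: R B0 -> L0 hit  d=D]
6: R B3 -> L1 miss  d=-]
7: W B3 -> L1 hit  d=D]
8: W B1 -> L1 miss wb->B3  d=D]
9: R B2 -> L0 miss wb->B0  d=-]

DIRTY = [1]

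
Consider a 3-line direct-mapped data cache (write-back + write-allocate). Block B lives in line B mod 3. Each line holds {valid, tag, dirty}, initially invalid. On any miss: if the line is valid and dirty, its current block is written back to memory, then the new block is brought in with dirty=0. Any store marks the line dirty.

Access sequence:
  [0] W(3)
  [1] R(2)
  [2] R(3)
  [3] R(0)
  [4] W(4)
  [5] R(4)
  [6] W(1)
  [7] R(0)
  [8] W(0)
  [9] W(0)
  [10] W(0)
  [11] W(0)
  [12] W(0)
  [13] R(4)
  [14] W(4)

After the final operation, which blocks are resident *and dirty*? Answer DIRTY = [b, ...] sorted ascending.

0: W B3 → L0 miss [D]
1: R B2 → L2 miss [-]
2: R B3 → L0 hit [D]
3: R B0 → L0 miss wb→B3 [-]
4: W B4 → L1 miss [D]
5: R B4 → L1 hit [D]
6: W B1 → L1 miss wb→B4 [D]
7: R B0 → L0 hit [-]
8: W B0 → L0 hit [D]
9: W B0 → L0 hit [D]
10: W B0 → L0 hit [D]
11: W B0 → L0 hit [D]
12: W B0 → L0 hit [D]
13: R B4 → L1 miss wb→B1 [-]
14: W B4 → L1 hit [D]

DIRTY = [0, 4]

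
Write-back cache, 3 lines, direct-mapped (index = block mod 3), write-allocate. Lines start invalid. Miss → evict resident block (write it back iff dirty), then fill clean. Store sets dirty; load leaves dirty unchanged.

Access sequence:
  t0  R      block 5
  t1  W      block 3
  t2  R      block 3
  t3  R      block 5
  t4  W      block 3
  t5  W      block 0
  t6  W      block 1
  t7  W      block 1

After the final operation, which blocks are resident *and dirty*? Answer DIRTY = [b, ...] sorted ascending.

0: R B5 -> L2 miss  d=-]
1: W B3 -> L0 miss  d=D]
2: R B3 -> L0 hit  d=D]
3: R B5 -> L2 hit  d=-]
4: W B3 -> L0 hit  d=D]
5: W B0 -> L0 miss wb->B3  d=D]
6: W B1 -> L1 miss  d=D]
7: W B1 -> L1 hit  d=D]

DIRTY = [0, 1]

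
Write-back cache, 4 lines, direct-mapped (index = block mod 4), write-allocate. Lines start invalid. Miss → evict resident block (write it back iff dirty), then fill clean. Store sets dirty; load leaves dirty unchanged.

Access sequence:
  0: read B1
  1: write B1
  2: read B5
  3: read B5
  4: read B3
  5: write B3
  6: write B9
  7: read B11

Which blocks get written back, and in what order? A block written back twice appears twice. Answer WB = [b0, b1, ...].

WB = [1, 3]

  0 | R B1 → L1 miss [-]
  1 | W B1 → L1 hit [D]
  2 | R B5 → L1 miss wb→B1 [-]
  3 | R B5 → L1 hit [-]
  4 | R B3 → L3 miss [-]
  5 | W B3 → L3 hit [D]
  6 | W B9 → L1 miss [D]
  7 | R B11 → L3 miss wb→B3 [-]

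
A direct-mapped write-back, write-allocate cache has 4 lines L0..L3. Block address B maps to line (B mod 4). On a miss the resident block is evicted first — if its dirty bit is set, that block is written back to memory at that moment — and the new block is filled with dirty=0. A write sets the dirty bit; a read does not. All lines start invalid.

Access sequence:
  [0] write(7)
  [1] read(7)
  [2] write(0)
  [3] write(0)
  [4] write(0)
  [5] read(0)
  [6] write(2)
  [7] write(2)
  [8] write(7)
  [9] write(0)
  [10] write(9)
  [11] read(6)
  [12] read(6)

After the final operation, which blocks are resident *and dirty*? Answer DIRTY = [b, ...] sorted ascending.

DIRTY = [0, 7, 9]

  0 | W B7 → L3 miss [D]
  1 | R B7 → L3 hit [D]
  2 | W B0 → L0 miss [D]
  3 | W B0 → L0 hit [D]
  4 | W B0 → L0 hit [D]
  5 | R B0 → L0 hit [D]
  6 | W B2 → L2 miss [D]
  7 | W B2 → L2 hit [D]
  8 | W B7 → L3 hit [D]
  9 | W B0 → L0 hit [D]
  10 | W B9 → L1 miss [D]
  11 | R B6 → L2 miss wb→B2 [-]
  12 | R B6 → L2 hit [-]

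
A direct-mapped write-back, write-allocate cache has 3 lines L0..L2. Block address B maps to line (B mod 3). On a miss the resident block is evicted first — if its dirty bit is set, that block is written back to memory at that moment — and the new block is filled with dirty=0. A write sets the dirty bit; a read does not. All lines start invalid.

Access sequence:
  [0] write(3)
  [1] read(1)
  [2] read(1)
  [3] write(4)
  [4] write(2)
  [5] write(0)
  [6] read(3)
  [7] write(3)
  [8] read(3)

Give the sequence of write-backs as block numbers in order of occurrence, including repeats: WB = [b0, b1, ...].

0: W B3 -> L0 miss  d=D]
1: R B1 -> L1 miss  d=-]
2: R B1 -> L1 hit  d=-]
3: W B4 -> L1 miss  d=D]
4: W B2 -> L2 miss  d=D]
5: W B0 -> L0 miss wb->B3  d=D]
6: R B3 -> L0 miss wb->B0  d=-]
7: W B3 -> L0 hit  d=D]
8: R B3 -> L0 hit  d=D]

WB = [3, 0]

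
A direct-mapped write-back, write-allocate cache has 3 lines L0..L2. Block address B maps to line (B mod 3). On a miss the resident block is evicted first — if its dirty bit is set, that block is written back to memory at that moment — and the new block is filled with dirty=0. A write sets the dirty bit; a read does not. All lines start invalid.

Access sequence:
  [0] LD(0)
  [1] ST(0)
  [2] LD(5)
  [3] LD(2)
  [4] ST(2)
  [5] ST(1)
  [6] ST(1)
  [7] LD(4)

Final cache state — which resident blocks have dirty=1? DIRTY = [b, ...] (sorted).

0: R B0 -> L0 miss  d=-]
1: W B0 -> L0 hit  d=D]
2: R B5 -> L2 miss  d=-]
3: R B2 -> L2 miss  d=-]
4: W B2 -> L2 hit  d=D]
5: W B1 -> L1 miss  d=D]
6: W B1 -> L1 hit  d=D]
7: R B4 -> L1 miss wb->B1  d=-]

DIRTY = [0, 2]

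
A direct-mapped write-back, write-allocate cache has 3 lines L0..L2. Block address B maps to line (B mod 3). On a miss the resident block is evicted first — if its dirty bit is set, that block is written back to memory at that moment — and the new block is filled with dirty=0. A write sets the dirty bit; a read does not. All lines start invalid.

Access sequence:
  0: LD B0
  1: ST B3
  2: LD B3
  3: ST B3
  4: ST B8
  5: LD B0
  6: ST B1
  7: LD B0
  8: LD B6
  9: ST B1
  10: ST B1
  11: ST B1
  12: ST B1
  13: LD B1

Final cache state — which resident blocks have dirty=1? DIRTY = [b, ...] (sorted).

DIRTY = [1, 8]

  0 | R B0 → L0 miss [-]
  1 | W B3 → L0 miss [D]
  2 | R B3 → L0 hit [D]
  3 | W B3 → L0 hit [D]
  4 | W B8 → L2 miss [D]
  5 | R B0 → L0 miss wb→B3 [-]
  6 | W B1 → L1 miss [D]
  7 | R B0 → L0 hit [-]
  8 | R B6 → L0 miss [-]
  9 | W B1 → L1 hit [D]
  10 | W B1 → L1 hit [D]
  11 | W B1 → L1 hit [D]
  12 | W B1 → L1 hit [D]
  13 | R B1 → L1 hit [D]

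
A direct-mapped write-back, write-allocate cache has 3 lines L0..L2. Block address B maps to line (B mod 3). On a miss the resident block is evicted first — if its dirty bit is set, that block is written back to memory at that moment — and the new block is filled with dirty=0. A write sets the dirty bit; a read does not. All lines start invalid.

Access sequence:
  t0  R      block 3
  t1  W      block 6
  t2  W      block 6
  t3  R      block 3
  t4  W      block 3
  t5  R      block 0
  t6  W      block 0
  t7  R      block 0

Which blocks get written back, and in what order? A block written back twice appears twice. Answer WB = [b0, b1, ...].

0: R B3 → L0 miss [-]
1: W B6 → L0 miss [D]
2: W B6 → L0 hit [D]
3: R B3 → L0 miss wb→B6 [-]
4: W B3 → L0 hit [D]
5: R B0 → L0 miss wb→B3 [-]
6: W B0 → L0 hit [D]
7: R B0 → L0 hit [D]

WB = [6, 3]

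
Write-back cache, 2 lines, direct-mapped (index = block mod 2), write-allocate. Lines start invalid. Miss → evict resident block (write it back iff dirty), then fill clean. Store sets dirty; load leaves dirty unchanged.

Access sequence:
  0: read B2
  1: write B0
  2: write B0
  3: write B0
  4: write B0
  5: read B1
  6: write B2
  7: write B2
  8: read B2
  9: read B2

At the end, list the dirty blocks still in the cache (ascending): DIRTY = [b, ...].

  0 | R B2 → L0 miss [-]
  1 | W B0 → L0 miss [D]
  2 | W B0 → L0 hit [D]
  3 | W B0 → L0 hit [D]
  4 | W B0 → L0 hit [D]
  5 | R B1 → L1 miss [-]
  6 | W B2 → L0 miss wb→B0 [D]
  7 | W B2 → L0 hit [D]
  8 | R B2 → L0 hit [D]
  9 | R B2 → L0 hit [D]

DIRTY = [2]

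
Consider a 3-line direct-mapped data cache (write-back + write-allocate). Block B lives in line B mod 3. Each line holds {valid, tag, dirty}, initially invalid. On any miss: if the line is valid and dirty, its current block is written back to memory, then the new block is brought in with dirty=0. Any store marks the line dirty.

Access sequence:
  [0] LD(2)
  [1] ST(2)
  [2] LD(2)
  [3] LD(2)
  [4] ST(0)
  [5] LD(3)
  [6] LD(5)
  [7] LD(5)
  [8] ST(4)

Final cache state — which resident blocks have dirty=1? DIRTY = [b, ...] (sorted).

DIRTY = [4]

  0 | R B2 → L2 miss [-]
  1 | W B2 → L2 hit [D]
  2 | R B2 → L2 hit [D]
  3 | R B2 → L2 hit [D]
  4 | W B0 → L0 miss [D]
  5 | R B3 → L0 miss wb→B0 [-]
  6 | R B5 → L2 miss wb→B2 [-]
  7 | R B5 → L2 hit [-]
  8 | W B4 → L1 miss [D]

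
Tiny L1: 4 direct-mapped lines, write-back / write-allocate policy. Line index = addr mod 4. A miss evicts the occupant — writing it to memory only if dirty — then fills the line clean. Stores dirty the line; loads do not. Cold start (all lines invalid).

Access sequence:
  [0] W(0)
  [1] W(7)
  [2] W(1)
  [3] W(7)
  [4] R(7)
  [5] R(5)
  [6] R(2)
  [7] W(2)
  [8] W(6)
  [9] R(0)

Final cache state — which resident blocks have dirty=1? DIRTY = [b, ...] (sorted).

DIRTY = [0, 6, 7]

0: W B0 -> L0 miss  d=D]
1: W B7 -> L3 miss  d=D]
2: W B1 -> L1 miss  d=D]
3: W B7 -> L3 hit  d=D]
4: R B7 -> L3 hit  d=D]
5: R B5 -> L1 miss wb->B1  d=-]
6: R B2 -> L2 miss  d=-]
7: W B2 -> L2 hit  d=D]
8: W B6 -> L2 miss wb->B2  d=D]
9: R B0 -> L0 hit  d=D]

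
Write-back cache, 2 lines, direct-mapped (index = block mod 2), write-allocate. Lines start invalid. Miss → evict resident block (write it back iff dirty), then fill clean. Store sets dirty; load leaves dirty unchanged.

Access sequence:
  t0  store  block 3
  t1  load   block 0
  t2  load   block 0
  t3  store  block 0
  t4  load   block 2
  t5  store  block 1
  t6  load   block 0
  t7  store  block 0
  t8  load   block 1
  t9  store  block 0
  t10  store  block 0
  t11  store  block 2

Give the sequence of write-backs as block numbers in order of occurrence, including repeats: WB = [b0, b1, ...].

0: W B3 -> L1 miss  d=D]
1: R B0 -> L0 miss  d=-]
2: R B0 -> L0 hit  d=-]
3: W B0 -> L0 hit  d=D]
4: R B2 -> L0 miss wb->B0  d=-]
5: W B1 -> L1 miss wb->B3  d=D]
6: R B0 -> L0 miss  d=-]
7: W B0 -> L0 hit  d=D]
8: R B1 -> L1 hit  d=D]
9: W B0 -> L0 hit  d=D]
10: W B0 -> L0 hit  d=D]
11: W B2 -> L0 miss wb->B0  d=D]

WB = [0, 3, 0]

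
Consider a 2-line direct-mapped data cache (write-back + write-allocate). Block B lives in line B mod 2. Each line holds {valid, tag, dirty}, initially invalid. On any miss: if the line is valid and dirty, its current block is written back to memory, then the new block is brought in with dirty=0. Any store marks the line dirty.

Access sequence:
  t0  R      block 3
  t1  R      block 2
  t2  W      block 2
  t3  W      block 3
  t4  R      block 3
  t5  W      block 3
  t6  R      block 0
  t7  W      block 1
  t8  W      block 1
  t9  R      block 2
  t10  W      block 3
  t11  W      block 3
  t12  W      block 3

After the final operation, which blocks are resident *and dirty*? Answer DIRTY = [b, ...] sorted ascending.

DIRTY = [3]

0: R B3 -> L1 miss  d=-]
1: R B2 -> L0 miss  d=-]
2: W B2 -> L0 hit  d=D]
3: W B3 -> L1 hit  d=D]
4: R B3 -> L1 hit  d=D]
5: W B3 -> L1 hit  d=D]
6: R B0 -> L0 miss wb->B2  d=-]
7: W B1 -> L1 miss wb->B3  d=D]
8: W B1 -> L1 hit  d=D]
9: R B2 -> L0 miss  d=-]
10: W B3 -> L1 miss wb->B1  d=D]
11: W B3 -> L1 hit  d=D]
12: W B3 -> L1 hit  d=D]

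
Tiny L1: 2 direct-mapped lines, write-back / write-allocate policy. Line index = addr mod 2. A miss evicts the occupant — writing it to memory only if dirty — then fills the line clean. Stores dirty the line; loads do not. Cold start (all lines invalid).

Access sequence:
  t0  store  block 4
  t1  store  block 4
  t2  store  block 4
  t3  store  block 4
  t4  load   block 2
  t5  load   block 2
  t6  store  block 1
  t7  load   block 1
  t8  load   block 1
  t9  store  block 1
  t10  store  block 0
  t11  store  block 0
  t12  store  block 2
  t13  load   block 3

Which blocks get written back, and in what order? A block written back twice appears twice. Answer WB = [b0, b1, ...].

0: W B4 -> L0 miss  d=D]
1: W B4 -> L0 hit  d=D]
2: W B4 -> L0 hit  d=D]
3: W B4 -> L0 hit  d=D]
4: R B2 -> L0 miss wb->B4  d=-]
5: R B2 -> L0 hit  d=-]
6: W B1 -> L1 miss  d=D]
7: R B1 -> L1 hit  d=D]
8: R B1 -> L1 hit  d=D]
9: W B1 -> L1 hit  d=D]
10: W B0 -> L0 miss  d=D]
11: W B0 -> L0 hit  d=D]
12: W B2 -> L0 miss wb->B0  d=D]
13: R B3 -> L1 miss wb->B1  d=-]

WB = [4, 0, 1]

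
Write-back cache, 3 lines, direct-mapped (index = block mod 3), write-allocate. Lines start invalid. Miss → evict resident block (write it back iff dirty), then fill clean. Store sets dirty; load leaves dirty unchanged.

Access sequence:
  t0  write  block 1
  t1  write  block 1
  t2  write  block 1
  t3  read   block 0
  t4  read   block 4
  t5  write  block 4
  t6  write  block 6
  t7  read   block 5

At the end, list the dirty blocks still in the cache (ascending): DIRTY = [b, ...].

DIRTY = [4, 6]

0: W B1 → L1 miss [D]
1: W B1 → L1 hit [D]
2: W B1 → L1 hit [D]
3: R B0 → L0 miss [-]
4: R B4 → L1 miss wb→B1 [-]
5: W B4 → L1 hit [D]
6: W B6 → L0 miss [D]
7: R B5 → L2 miss [-]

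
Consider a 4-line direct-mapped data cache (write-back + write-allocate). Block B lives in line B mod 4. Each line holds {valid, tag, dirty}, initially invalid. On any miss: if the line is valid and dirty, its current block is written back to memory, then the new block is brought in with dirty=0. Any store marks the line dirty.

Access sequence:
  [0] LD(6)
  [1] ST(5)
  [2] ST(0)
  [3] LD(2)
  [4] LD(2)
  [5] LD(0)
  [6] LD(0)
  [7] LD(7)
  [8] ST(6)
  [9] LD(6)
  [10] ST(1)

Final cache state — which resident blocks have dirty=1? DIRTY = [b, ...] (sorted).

0: R B6 -> L2 miss  d=-]
1: W B5 -> L1 miss  d=D]
2: W B0 -> L0 miss  d=D]
3: R B2 -> L2 miss  d=-]
4: R B2 -> L2 hit  d=-]
5: R B0 -> L0 hit  d=D]
6: R B0 -> L0 hit  d=D]
7: R B7 -> L3 miss  d=-]
8: W B6 -> L2 miss  d=D]
9: R B6 -> L2 hit  d=D]
10: W B1 -> L1 miss wb->B5  d=D]

DIRTY = [0, 1, 6]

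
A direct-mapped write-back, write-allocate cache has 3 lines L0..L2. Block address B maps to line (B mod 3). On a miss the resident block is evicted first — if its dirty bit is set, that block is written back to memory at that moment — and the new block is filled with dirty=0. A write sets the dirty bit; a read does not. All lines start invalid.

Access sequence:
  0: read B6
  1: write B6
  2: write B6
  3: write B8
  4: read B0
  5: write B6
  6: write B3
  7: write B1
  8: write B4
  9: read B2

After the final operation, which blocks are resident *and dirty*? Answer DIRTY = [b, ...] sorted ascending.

DIRTY = [3, 4]

  0 | R B6 → L0 miss [-]
  1 | W B6 → L0 hit [D]
  2 | W B6 → L0 hit [D]
  3 | W B8 → L2 miss [D]
  4 | R B0 → L0 miss wb→B6 [-]
  5 | W B6 → L0 miss [D]
  6 | W B3 → L0 miss wb→B6 [D]
  7 | W B1 → L1 miss [D]
  8 | W B4 → L1 miss wb→B1 [D]
  9 | R B2 → L2 miss wb→B8 [-]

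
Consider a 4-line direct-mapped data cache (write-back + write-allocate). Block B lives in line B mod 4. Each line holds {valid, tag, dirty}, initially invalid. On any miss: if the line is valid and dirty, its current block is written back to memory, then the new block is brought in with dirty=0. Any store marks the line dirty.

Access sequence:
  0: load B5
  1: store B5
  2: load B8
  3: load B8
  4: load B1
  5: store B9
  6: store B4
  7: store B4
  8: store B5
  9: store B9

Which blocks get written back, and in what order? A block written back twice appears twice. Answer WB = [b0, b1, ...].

WB = [5, 9, 5]

0: R B5 → L1 miss [-]
1: W B5 → L1 hit [D]
2: R B8 → L0 miss [-]
3: R B8 → L0 hit [-]
4: R B1 → L1 miss wb→B5 [-]
5: W B9 → L1 miss [D]
6: W B4 → L0 miss [D]
7: W B4 → L0 hit [D]
8: W B5 → L1 miss wb→B9 [D]
9: W B9 → L1 miss wb→B5 [D]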